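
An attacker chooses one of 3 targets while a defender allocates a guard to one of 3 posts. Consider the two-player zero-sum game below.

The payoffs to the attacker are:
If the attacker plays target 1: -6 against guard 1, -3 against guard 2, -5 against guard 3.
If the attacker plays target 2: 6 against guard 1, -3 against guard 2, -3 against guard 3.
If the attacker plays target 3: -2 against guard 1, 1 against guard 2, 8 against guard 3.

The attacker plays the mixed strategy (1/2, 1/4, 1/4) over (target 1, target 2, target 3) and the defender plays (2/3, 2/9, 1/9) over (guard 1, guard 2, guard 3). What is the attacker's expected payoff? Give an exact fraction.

-23/12

Against (2/3, 2/9, 1/9), each row's expected payoff is target 1: -47/9; target 2: 3; target 3: -2/9.
Taking the (1/2, 1/4, 1/4)-weighted average: (1/2)·(-47/9) + (1/4)·(3) + (1/4)·(-2/9) = -23/12.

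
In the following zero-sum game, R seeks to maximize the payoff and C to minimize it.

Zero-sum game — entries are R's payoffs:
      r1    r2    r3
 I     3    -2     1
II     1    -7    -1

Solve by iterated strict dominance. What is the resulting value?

-2

Row II is strictly dominated by row I (3>1, -2>-7, 1>-1); eliminate II.
Column r1 is strictly dominated by r2 for C (-2<3); eliminate r1.
Column r3 is strictly dominated by r2 for C (-2<1); eliminate r3.
Only (I, r2) remains, with payoff -2.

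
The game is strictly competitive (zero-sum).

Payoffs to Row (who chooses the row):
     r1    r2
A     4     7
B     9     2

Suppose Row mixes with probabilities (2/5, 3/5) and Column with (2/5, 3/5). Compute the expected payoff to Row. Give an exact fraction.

Against (2/5, 3/5), each row's expected payoff is A: 29/5; B: 24/5.
Taking the (2/5, 3/5)-weighted average: (2/5)·(29/5) + (3/5)·(24/5) = 26/5.

26/5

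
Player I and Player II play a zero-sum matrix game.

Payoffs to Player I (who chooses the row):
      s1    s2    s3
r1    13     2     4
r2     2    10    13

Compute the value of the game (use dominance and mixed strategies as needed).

Column s3 is strictly dominated by s2 for Player II (it gives Player I more in every row).
The remaining 2×2 game on (r1, r2) × (s1, s2) has no saddle point. Let Player I play r1 with probability p; indifference gives 13p + 2(1−p) = 2p + 10(1−p), so p = 8/19.
Similarly Player II's optimal q on s1 is 8/19, and the value is 13·(8/19) + (2)·(11/19) = 126/19.

126/19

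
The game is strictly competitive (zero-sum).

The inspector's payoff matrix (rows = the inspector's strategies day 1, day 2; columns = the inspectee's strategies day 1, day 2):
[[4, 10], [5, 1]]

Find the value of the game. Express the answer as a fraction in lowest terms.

23/5

Row minima are 4 and 1, so the inspector's maximin is 4; column maxima are 5 and 10, so the inspectee's minimax is 5. These differ, so the equilibrium is in mixed strategies.
Let the inspector play day 1 with probability p. The inspectee is indifferent when 4p + 5(1−p) = 10p + (1−p), giving p = 2/5.
Let the inspectee play day 1 with probability q. The inspector is indifferent when 4q + 10(1−q) = 5q + (1−q), giving q = 9/10.
The value is 4·(9/10) + (10)·(1/10) = 23/5.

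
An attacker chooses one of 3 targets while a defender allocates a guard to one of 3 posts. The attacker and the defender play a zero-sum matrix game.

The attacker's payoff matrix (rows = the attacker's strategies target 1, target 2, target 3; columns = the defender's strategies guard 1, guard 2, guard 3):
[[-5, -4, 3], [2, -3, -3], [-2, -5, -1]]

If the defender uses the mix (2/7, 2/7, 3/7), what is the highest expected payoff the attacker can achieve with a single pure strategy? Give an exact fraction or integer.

-9/7

target 1: (-5)·(2/7) + (-4)·(2/7) + (3)·(3/7) = -9/7.
target 2: (2)·(2/7) + (-3)·(2/7) + (-3)·(3/7) = -11/7.
target 3: (-2)·(2/7) + (-5)·(2/7) + (-1)·(3/7) = -17/7.
The best pure response is target 1 with expected payoff -9/7.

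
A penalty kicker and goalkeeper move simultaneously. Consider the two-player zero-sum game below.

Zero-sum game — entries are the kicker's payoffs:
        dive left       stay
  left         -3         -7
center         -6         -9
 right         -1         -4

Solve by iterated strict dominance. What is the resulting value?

-4

Row left is strictly dominated by row right (-1>-3, -4>-7); eliminate left.
Column dive left is strictly dominated by stay for the goalkeeper (-9<-6, -4<-1); eliminate dive left.
Row center is strictly dominated by row right (-4>-9); eliminate center.
Only (right, stay) remains, with payoff -4.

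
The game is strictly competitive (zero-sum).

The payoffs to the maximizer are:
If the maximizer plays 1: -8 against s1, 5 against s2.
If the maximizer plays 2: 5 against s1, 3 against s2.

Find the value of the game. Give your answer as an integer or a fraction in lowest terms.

49/15

Row minima are -8 and 3, so the maximizer's maximin is 3; column maxima are 5 and 5, so the minimizer's minimax is 5. These differ, so the equilibrium is in mixed strategies.
Let the maximizer play 1 with probability p. The minimizer is indifferent when −8p + 5(1−p) = 5p + 3(1−p), giving p = 2/15.
Let the minimizer play s1 with probability q. The maximizer is indifferent when −8q + 5(1−q) = 5q + 3(1−q), giving q = 2/15.
The value is -8·(2/15) + (5)·(13/15) = 49/15.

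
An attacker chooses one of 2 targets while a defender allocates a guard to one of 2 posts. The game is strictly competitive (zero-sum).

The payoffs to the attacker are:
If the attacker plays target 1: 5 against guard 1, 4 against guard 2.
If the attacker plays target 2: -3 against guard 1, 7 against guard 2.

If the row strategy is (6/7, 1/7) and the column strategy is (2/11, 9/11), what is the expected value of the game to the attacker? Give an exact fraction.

Against (2/11, 9/11), each row's expected payoff is target 1: 46/11; target 2: 57/11.
Taking the (6/7, 1/7)-weighted average: (6/7)·(46/11) + (1/7)·(57/11) = 333/77.

333/77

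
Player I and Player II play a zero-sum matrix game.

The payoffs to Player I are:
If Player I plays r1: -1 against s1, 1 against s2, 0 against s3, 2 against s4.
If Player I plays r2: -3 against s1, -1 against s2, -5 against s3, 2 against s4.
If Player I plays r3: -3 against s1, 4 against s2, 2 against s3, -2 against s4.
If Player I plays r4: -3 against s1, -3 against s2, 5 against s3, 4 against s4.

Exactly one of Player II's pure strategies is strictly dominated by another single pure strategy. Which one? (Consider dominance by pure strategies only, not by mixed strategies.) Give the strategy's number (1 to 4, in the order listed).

Player II prefers columns that give Player I less. Compare s4 with s1: -1 < 2, -3 < 2, -3 < -2, -3 < 4.
So s1 strictly dominates s4 for Player II; s4 is strictly dominated.

4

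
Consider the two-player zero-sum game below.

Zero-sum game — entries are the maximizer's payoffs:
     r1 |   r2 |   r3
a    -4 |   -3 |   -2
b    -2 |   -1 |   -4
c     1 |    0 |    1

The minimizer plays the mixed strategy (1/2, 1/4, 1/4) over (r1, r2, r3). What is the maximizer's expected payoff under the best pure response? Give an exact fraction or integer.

a: (-4)·(1/2) + (-3)·(1/4) + (-2)·(1/4) = -13/4.
b: (-2)·(1/2) + (-1)·(1/4) + (-4)·(1/4) = -9/4.
c: (1)·(1/2) + (0)·(1/4) + (1)·(1/4) = 3/4.
The best pure response is c with expected payoff 3/4.

3/4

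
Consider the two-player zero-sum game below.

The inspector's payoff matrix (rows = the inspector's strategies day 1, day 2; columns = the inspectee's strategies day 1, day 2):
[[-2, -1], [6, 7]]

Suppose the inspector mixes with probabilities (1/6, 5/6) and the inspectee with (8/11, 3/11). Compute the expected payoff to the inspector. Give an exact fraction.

Against (8/11, 3/11), each row's expected payoff is day 1: -19/11; day 2: 69/11.
Taking the (1/6, 5/6)-weighted average: (1/6)·(-19/11) + (5/6)·(69/11) = 163/33.

163/33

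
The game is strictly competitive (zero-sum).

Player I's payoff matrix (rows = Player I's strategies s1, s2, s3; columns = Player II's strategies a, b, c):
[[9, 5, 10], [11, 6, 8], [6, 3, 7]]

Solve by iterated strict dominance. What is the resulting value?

6

Column c is strictly dominated by b for Player II (5<10, 6<8, 3<7); eliminate c.
Column a is strictly dominated by b for Player II (5<9, 6<11, 3<6); eliminate a.
Row s1 is strictly dominated by row s2 (6>5); eliminate s1.
Row s3 is strictly dominated by row s2 (6>3); eliminate s3.
Only (s2, b) remains, with payoff 6.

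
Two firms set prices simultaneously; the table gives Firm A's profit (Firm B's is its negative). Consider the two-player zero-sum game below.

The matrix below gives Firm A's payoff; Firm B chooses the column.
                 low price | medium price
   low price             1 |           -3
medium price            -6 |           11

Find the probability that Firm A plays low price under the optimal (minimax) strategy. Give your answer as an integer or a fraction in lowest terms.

17/21

Row minima are -3 and -6, so Firm A's maximin is -3; column maxima are 1 and 11, so Firm B's minimax is 1. These differ, so the equilibrium is in mixed strategies.
Let Firm A play low price with probability p. Firm B is indifferent when p − 6(1−p) = −3p + 11(1−p), giving p = 17/21.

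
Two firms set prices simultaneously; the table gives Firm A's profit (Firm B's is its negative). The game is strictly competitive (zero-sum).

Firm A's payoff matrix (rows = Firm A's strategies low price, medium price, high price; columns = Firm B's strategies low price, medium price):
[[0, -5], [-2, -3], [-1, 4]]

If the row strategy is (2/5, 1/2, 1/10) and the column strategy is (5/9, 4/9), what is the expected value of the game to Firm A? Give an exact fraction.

Against (5/9, 4/9), each row's expected payoff is low price: -20/9; medium price: -22/9; high price: 11/9.
Taking the (2/5, 1/2, 1/10)-weighted average: (2/5)·(-20/9) + (1/2)·(-22/9) + (1/10)·(11/9) = -179/90.

-179/90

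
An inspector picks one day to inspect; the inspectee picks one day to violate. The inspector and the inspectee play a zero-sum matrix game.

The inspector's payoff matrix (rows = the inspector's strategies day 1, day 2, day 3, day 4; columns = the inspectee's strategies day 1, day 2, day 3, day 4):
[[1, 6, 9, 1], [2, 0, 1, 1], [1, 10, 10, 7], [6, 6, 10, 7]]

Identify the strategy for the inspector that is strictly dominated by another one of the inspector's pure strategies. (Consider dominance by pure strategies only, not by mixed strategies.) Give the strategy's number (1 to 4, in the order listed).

2

Compare day 2 with day 4: 6 > 2, 6 > 0, 10 > 1, 7 > 1.
So day 4 strictly dominates day 2 for the inspector; day 2 is strictly dominated.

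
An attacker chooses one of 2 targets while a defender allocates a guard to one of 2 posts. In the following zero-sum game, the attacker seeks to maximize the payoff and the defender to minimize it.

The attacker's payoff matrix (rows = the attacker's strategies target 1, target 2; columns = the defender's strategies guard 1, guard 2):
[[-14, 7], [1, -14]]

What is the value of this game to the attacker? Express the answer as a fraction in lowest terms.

Row minima are -14 and -14, so the attacker's maximin is -14; column maxima are 1 and 7, so the defender's minimax is 1. These differ, so the equilibrium is in mixed strategies.
Let the attacker play target 1 with probability p. The defender is indifferent when −14p + (1−p) = 7p − 14(1−p), giving p = 5/12.
Let the defender play guard 1 with probability q. The attacker is indifferent when −14q + 7(1−q) = q − 14(1−q), giving q = 7/12.
The value is -14·(7/12) + (7)·(5/12) = -21/4.

-21/4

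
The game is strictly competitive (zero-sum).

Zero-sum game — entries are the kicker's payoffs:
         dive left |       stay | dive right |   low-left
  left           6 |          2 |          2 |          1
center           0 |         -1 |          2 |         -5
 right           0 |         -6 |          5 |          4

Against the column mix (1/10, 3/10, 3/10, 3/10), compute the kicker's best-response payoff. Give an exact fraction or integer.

left: (6)·(1/10) + (2)·(3/10) + (2)·(3/10) + (1)·(3/10) = 21/10.
center: (0)·(1/10) + (-1)·(3/10) + (2)·(3/10) + (-5)·(3/10) = -6/5.
right: (0)·(1/10) + (-6)·(3/10) + (5)·(3/10) + (4)·(3/10) = 9/10.
The best pure response is left with expected payoff 21/10.

21/10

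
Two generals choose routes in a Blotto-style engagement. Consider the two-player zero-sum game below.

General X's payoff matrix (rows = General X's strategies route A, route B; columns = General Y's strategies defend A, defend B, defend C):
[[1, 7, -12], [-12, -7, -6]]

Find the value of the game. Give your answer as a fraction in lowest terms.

Column defend B is strictly dominated by defend A for General Y (it gives General X more in every row).
The remaining 2×2 game on (route A, route B) × (defend A, defend C) has no saddle point. Let General X play route A with probability p; indifference gives p − 12(1−p) = −12p − 6(1−p), so p = 6/19.
Similarly General Y's optimal q on defend A is 6/19, and the value is 1·(6/19) + (-12)·(13/19) = -150/19.

-150/19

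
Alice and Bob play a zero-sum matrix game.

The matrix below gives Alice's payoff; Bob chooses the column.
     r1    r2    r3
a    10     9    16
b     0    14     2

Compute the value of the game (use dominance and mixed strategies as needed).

28/3

Column r3 is strictly dominated by r1 for Bob (it gives Alice more in every row).
The remaining 2×2 game on (a, b) × (r1, r2) has no saddle point. Let Alice play a with probability p; indifference gives 10p = 9p + 14(1−p), so p = 14/15.
Similarly Bob's optimal q on r1 is 1/3, and the value is 10·(1/3) + (9)·(2/3) = 28/3.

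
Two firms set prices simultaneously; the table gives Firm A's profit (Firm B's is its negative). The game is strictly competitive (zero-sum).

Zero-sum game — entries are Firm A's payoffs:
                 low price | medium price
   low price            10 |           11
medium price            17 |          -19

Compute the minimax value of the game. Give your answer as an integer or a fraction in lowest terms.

Row minima are 10 and -19, so Firm A's maximin is 10; column maxima are 17 and 11, so Firm B's minimax is 11. These differ, so the equilibrium is in mixed strategies.
Let Firm A play low price with probability p. Firm B is indifferent when 10p + 17(1−p) = 11p − 19(1−p), giving p = 36/37.
Let Firm B play low price with probability q. Firm A is indifferent when 10q + 11(1−q) = 17q − 19(1−q), giving q = 30/37.
The value is 10·(30/37) + (11)·(7/37) = 377/37.

377/37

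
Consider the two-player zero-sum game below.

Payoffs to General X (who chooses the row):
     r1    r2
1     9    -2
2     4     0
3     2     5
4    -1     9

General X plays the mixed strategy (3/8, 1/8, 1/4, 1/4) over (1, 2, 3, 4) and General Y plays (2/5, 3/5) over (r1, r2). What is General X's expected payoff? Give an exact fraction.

Against (2/5, 3/5), each row's expected payoff is 1: 12/5; 2: 8/5; 3: 19/5; 4: 5.
Taking the (3/8, 1/8, 1/4, 1/4)-weighted average: (3/8)·(12/5) + (1/8)·(8/5) + (1/4)·(19/5) + (1/4)·(5) = 33/10.

33/10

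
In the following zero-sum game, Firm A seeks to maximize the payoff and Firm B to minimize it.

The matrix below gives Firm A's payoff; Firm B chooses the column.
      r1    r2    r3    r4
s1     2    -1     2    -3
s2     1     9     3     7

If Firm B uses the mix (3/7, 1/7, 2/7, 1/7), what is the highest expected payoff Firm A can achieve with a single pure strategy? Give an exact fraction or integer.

25/7

s1: (2)·(3/7) + (-1)·(1/7) + (2)·(2/7) + (-3)·(1/7) = 6/7.
s2: (1)·(3/7) + (9)·(1/7) + (3)·(2/7) + (7)·(1/7) = 25/7.
The best pure response is s2 with expected payoff 25/7.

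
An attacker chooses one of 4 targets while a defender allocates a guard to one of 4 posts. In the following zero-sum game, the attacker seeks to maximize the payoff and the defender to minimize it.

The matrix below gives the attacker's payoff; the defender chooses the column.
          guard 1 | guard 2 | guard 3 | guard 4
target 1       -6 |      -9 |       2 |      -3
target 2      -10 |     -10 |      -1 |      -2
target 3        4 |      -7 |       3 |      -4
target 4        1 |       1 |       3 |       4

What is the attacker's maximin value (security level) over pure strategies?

The worst-case payoff for each row is target 1: -9, target 2: -10, target 3: -7, target 4: 1.
The best of these is 1.

1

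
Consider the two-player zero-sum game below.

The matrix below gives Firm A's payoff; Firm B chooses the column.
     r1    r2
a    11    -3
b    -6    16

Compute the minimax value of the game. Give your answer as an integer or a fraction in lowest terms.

Row minima are -3 and -6, so Firm A's maximin is -3; column maxima are 11 and 16, so Firm B's minimax is 11. These differ, so the equilibrium is in mixed strategies.
Let Firm A play a with probability p. Firm B is indifferent when 11p − 6(1−p) = −3p + 16(1−p), giving p = 11/18.
Let Firm B play r1 with probability q. Firm A is indifferent when 11q − 3(1−q) = −6q + 16(1−q), giving q = 19/36.
The value is 11·(19/36) + (-3)·(17/36) = 79/18.

79/18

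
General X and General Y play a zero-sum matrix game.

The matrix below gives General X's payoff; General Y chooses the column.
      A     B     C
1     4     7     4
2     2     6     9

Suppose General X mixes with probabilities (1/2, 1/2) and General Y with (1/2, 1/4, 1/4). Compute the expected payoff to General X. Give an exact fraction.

Against (1/2, 1/4, 1/4), each row's expected payoff is 1: 19/4; 2: 19/4.
Taking the (1/2, 1/2)-weighted average: (1/2)·(19/4) + (1/2)·(19/4) = 19/4.

19/4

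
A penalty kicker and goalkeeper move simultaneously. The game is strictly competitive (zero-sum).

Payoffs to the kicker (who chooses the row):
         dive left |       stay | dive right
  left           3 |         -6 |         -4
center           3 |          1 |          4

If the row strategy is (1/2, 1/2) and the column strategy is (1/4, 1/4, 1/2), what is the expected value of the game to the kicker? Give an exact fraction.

1/8

Against (1/4, 1/4, 1/2), each row's expected payoff is left: -11/4; center: 3.
Taking the (1/2, 1/2)-weighted average: (1/2)·(-11/4) + (1/2)·(3) = 1/8.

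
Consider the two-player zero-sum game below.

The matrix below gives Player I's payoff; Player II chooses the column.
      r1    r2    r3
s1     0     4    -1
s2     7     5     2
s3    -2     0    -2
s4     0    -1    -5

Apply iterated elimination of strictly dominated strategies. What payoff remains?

2

Column r2 is strictly dominated by r3 for Player II (-1<4, 2<5, -2<0, -5<-1); eliminate r2.
Row s1 is strictly dominated by row s2 (7>0, 2>-1); eliminate s1.
Row s3 is strictly dominated by row s2 (7>-2, 2>-2); eliminate s3.
Column r1 is strictly dominated by r3 for Player II (2<7, -5<0); eliminate r1.
Row s4 is strictly dominated by row s2 (2>-5); eliminate s4.
Only (s2, r3) remains, with payoff 2.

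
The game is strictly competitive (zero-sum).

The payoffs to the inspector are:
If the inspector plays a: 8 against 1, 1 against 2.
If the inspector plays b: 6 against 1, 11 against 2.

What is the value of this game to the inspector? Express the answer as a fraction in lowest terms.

Row minima are 1 and 6, so the inspector's maximin is 6; column maxima are 8 and 11, so the inspectee's minimax is 8. These differ, so the equilibrium is in mixed strategies.
Let the inspector play a with probability p. The inspectee is indifferent when 8p + 6(1−p) = p + 11(1−p), giving p = 5/12.
Let the inspectee play 1 with probability q. The inspector is indifferent when 8q + (1−q) = 6q + 11(1−q), giving q = 5/6.
The value is 8·(5/6) + (1)·(1/6) = 41/6.

41/6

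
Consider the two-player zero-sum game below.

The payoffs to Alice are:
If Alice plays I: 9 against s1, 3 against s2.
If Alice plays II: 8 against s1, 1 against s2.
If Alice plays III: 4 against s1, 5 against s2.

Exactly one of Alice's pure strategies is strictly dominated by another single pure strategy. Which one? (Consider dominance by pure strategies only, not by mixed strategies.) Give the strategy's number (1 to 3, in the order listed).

2

Compare II with I: 9 > 8, 3 > 1.
So I strictly dominates II for Alice; II is strictly dominated.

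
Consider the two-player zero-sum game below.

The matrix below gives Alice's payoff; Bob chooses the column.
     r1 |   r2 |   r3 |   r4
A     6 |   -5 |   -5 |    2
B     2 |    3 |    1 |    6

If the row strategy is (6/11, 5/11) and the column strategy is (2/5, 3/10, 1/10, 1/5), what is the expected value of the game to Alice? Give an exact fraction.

Against (2/5, 3/10, 1/10, 1/5), each row's expected payoff is A: 4/5; B: 3.
Taking the (6/11, 5/11)-weighted average: (6/11)·(4/5) + (5/11)·(3) = 9/5.

9/5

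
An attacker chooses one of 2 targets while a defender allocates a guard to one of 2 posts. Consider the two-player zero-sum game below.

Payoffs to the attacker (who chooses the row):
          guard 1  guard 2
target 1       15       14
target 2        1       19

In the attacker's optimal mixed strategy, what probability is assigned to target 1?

Row minima are 14 and 1, so the attacker's maximin is 14; column maxima are 15 and 19, so the defender's minimax is 15. These differ, so the equilibrium is in mixed strategies.
Let the attacker play target 1 with probability p. The defender is indifferent when 15p + (1−p) = 14p + 19(1−p), giving p = 18/19.

18/19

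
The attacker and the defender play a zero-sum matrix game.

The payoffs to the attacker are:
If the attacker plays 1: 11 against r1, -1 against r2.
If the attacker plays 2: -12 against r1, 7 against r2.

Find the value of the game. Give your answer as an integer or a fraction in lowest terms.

65/31

Row minima are -1 and -12, so the attacker's maximin is -1; column maxima are 11 and 7, so the defender's minimax is 7. These differ, so the equilibrium is in mixed strategies.
Let the attacker play 1 with probability p. The defender is indifferent when 11p − 12(1−p) = −p + 7(1−p), giving p = 19/31.
Let the defender play r1 with probability q. The attacker is indifferent when 11q − (1−q) = −12q + 7(1−q), giving q = 8/31.
The value is 11·(8/31) + (-1)·(23/31) = 65/31.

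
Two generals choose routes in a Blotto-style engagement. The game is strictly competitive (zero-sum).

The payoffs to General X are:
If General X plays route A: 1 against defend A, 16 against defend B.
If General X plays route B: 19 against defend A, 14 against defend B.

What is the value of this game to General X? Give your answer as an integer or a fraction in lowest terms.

29/2

Row minima are 1 and 14, so General X's maximin is 14; column maxima are 19 and 16, so General Y's minimax is 16. These differ, so the equilibrium is in mixed strategies.
Let General X play route A with probability p. General Y is indifferent when p + 19(1−p) = 16p + 14(1−p), giving p = 1/4.
Let General Y play defend A with probability q. General X is indifferent when q + 16(1−q) = 19q + 14(1−q), giving q = 1/10.
The value is 1·(1/10) + (16)·(9/10) = 29/2.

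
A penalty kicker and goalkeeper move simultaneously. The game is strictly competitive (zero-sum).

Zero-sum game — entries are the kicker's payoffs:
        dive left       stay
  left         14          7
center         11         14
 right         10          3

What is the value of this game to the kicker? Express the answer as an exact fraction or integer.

119/10

Row right is strictly dominated by row left, so the kicker never plays it.
The remaining 2×2 game on (left, center) × (dive left, stay) has no saddle point. Let the kicker play left with probability p; indifference gives 14p + 11(1−p) = 7p + 14(1−p), so p = 3/10.
Similarly the goalkeeper's optimal q on dive left is 7/10, and the value is 14·(7/10) + (7)·(3/10) = 119/10.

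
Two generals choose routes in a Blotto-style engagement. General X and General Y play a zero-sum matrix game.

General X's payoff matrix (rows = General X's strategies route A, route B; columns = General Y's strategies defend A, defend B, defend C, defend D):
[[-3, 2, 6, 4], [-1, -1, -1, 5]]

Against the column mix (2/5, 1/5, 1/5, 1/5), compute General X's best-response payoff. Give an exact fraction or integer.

6/5

route A: (-3)·(2/5) + (2)·(1/5) + (6)·(1/5) + (4)·(1/5) = 6/5.
route B: (-1)·(2/5) + (-1)·(1/5) + (-1)·(1/5) + (5)·(1/5) = 1/5.
The best pure response is route A with expected payoff 6/5.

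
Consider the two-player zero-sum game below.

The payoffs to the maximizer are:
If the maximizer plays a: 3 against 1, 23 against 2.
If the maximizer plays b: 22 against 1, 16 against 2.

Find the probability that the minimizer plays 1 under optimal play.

Row minima are 3 and 16, so the maximizer's maximin is 16; column maxima are 22 and 23, so the minimizer's minimax is 22. These differ, so the equilibrium is in mixed strategies.
Let the minimizer play 1 with probability q. The maximizer is indifferent when 3q + 23(1−q) = 22q + 16(1−q), giving q = 7/26.

7/26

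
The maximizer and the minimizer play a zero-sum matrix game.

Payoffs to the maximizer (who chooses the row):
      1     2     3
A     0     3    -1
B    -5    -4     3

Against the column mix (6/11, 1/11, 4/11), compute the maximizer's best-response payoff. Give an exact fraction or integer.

A: (0)·(6/11) + (3)·(1/11) + (-1)·(4/11) = -1/11.
B: (-5)·(6/11) + (-4)·(1/11) + (3)·(4/11) = -2.
The best pure response is A with expected payoff -1/11.

-1/11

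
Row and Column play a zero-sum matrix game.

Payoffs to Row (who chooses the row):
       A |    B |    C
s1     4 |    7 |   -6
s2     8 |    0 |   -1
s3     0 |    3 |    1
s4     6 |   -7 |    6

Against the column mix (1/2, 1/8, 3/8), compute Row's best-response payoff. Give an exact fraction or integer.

35/8

s1: (4)·(1/2) + (7)·(1/8) + (-6)·(3/8) = 5/8.
s2: (8)·(1/2) + (0)·(1/8) + (-1)·(3/8) = 29/8.
s3: (0)·(1/2) + (3)·(1/8) + (1)·(3/8) = 3/4.
s4: (6)·(1/2) + (-7)·(1/8) + (6)·(3/8) = 35/8.
The best pure response is s4 with expected payoff 35/8.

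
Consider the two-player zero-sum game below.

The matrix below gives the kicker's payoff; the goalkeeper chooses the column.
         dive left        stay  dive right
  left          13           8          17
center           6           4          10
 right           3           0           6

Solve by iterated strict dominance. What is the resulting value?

8

Column dive right is strictly dominated by dive left for the goalkeeper (13<17, 6<10, 3<6); eliminate dive right.
Column dive left is strictly dominated by stay for the goalkeeper (8<13, 4<6, 0<3); eliminate dive left.
Row right is strictly dominated by row left (8>0); eliminate right.
Row center is strictly dominated by row left (8>4); eliminate center.
Only (left, stay) remains, with payoff 8.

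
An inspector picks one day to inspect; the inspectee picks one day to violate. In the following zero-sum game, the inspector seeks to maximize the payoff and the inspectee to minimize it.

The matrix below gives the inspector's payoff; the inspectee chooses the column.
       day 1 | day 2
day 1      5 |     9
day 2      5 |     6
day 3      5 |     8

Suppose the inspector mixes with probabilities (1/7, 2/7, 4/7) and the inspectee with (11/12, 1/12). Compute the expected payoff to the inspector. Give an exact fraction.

73/14

Against (11/12, 1/12), each row's expected payoff is day 1: 16/3; day 2: 61/12; day 3: 21/4.
Taking the (1/7, 2/7, 4/7)-weighted average: (1/7)·(16/3) + (2/7)·(61/12) + (4/7)·(21/4) = 73/14.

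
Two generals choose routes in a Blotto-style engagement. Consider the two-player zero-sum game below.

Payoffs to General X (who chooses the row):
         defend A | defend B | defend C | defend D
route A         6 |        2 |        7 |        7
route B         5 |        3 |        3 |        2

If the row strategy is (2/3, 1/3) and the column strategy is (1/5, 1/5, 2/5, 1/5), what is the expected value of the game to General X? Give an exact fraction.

Against (1/5, 1/5, 2/5, 1/5), each row's expected payoff is route A: 29/5; route B: 16/5.
Taking the (2/3, 1/3)-weighted average: (2/3)·(29/5) + (1/3)·(16/5) = 74/15.

74/15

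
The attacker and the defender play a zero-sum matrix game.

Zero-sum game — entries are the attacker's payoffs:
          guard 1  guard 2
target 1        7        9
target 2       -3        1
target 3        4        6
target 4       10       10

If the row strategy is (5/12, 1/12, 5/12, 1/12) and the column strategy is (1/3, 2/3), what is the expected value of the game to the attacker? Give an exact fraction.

13/2

Against (1/3, 2/3), each row's expected payoff is target 1: 25/3; target 2: -1/3; target 3: 16/3; target 4: 10.
Taking the (5/12, 1/12, 5/12, 1/12)-weighted average: (5/12)·(25/3) + (1/12)·(-1/3) + (5/12)·(16/3) + (1/12)·(10) = 13/2.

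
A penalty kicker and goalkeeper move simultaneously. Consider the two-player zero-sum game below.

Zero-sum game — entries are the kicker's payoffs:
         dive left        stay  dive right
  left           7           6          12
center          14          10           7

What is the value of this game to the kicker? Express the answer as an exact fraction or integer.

Column dive left is strictly dominated by stay for the goalkeeper (it gives the kicker more in every row).
The remaining 2×2 game on (left, center) × (stay, dive right) has no saddle point. Let the kicker play left with probability p; indifference gives 6p + 10(1−p) = 12p + 7(1−p), so p = 1/3.
Similarly the goalkeeper's optimal q on stay is 5/9, and the value is 6·(5/9) + (12)·(4/9) = 26/3.

26/3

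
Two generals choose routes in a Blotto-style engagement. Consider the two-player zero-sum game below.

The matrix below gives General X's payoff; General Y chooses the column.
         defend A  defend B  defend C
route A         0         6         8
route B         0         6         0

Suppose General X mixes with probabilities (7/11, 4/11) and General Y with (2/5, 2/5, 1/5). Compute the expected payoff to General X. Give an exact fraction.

Against (2/5, 2/5, 1/5), each row's expected payoff is route A: 4; route B: 12/5.
Taking the (7/11, 4/11)-weighted average: (7/11)·(4) + (4/11)·(12/5) = 188/55.

188/55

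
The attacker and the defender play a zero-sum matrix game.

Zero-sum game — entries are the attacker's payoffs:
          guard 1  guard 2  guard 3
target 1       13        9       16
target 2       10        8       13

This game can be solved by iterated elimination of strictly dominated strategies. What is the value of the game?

Row target 2 is strictly dominated by row target 1 (13>10, 9>8, 16>13); eliminate target 2.
Column guard 1 is strictly dominated by guard 2 for the defender (9<13); eliminate guard 1.
Column guard 3 is strictly dominated by guard 2 for the defender (9<16); eliminate guard 3.
Only (target 1, guard 2) remains, with payoff 9.

9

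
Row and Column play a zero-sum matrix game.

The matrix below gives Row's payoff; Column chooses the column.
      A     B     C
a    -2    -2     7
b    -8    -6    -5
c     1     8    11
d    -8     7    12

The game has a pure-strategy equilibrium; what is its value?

1

Row minima: -2, -8, 1, -8 → Row's maximin is 1.
Column maxima: 1, 8, 12 → Column's minimax is 1.
They coincide at (c, A), so the value is 1.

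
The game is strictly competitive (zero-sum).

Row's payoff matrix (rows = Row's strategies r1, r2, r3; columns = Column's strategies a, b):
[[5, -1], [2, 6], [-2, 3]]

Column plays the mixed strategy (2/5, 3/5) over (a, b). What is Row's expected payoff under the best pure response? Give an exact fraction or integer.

r1: (5)·(2/5) + (-1)·(3/5) = 7/5.
r2: (2)·(2/5) + (6)·(3/5) = 22/5.
r3: (-2)·(2/5) + (3)·(3/5) = 1.
The best pure response is r2 with expected payoff 22/5.

22/5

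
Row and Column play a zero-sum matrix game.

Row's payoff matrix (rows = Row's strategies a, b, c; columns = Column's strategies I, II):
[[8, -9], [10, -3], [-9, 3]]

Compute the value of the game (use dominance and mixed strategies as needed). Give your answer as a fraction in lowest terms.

Row a is strictly dominated by row b, so Row never plays it.
The remaining 2×2 game on (b, c) × (I, II) has no saddle point. Let Row play b with probability p; indifference gives 10p − 9(1−p) = −3p + 3(1−p), so p = 12/25.
Similarly Column's optimal q on I is 6/25, and the value is 10·(6/25) + (-3)·(19/25) = 3/25.

3/25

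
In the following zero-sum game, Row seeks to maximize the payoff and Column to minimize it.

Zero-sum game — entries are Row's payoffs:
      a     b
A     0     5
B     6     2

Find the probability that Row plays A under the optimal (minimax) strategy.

4/9

Row minima are 0 and 2, so Row's maximin is 2; column maxima are 6 and 5, so Column's minimax is 5. These differ, so the equilibrium is in mixed strategies.
Let Row play A with probability p. Column is indifferent when 6(1−p) = 5p + 2(1−p), giving p = 4/9.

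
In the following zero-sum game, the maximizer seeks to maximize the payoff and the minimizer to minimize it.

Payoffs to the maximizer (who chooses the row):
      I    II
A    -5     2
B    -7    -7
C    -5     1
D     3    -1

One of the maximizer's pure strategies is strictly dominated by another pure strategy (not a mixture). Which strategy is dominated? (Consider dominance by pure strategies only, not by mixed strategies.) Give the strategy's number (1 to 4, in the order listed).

2

Compare B with A: -5 > -7, 2 > -7.
So A strictly dominates B for the maximizer; B is strictly dominated.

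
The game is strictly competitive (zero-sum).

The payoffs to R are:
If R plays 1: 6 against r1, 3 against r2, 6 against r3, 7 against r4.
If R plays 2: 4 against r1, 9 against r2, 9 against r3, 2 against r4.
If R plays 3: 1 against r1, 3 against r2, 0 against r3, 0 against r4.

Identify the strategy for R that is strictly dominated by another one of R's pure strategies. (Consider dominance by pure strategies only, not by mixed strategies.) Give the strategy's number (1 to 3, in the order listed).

Compare 3 with 2: 4 > 1, 9 > 3, 9 > 0, 2 > 0.
So 2 strictly dominates 3 for R; 3 is strictly dominated.

3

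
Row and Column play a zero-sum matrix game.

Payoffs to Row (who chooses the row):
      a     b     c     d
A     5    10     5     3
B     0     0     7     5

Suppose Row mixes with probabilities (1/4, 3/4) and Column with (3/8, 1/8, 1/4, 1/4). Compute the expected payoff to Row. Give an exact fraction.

113/32

Against (3/8, 1/8, 1/4, 1/4), each row's expected payoff is A: 41/8; B: 3.
Taking the (1/4, 3/4)-weighted average: (1/4)·(41/8) + (3/4)·(3) = 113/32.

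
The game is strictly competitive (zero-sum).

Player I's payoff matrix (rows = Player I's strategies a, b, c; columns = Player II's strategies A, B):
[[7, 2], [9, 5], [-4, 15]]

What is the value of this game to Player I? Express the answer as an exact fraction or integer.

155/23

Row a is strictly dominated by row b, so Player I never plays it.
The remaining 2×2 game on (b, c) × (A, B) has no saddle point. Let Player I play b with probability p; indifference gives 9p − 4(1−p) = 5p + 15(1−p), so p = 19/23.
Similarly Player II's optimal q on A is 10/23, and the value is 9·(10/23) + (5)·(13/23) = 155/23.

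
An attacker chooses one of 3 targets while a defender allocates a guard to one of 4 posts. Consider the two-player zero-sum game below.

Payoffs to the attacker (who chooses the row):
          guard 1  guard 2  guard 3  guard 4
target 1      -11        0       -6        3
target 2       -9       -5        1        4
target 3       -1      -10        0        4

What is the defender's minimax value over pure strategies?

-1

The worst case (largest entry) in each column is guard 1: -1, guard 2: 0, guard 3: 1, guard 4: 4.
The best (smallest) of these is -1.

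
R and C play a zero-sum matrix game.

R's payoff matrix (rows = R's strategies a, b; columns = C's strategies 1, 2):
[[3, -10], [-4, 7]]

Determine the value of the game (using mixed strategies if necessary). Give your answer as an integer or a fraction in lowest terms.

-19/24

Row minima are -10 and -4, so R's maximin is -4; column maxima are 3 and 7, so C's minimax is 3. These differ, so the equilibrium is in mixed strategies.
Let R play a with probability p. C is indifferent when 3p − 4(1−p) = −10p + 7(1−p), giving p = 11/24.
Let C play 1 with probability q. R is indifferent when 3q − 10(1−q) = −4q + 7(1−q), giving q = 17/24.
The value is 3·(17/24) + (-10)·(7/24) = -19/24.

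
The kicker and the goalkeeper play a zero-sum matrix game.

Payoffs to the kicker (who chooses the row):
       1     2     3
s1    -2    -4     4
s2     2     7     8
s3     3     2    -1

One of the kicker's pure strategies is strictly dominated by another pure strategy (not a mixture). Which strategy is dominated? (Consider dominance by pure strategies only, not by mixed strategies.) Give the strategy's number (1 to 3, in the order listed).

Compare s1 with s2: 2 > -2, 7 > -4, 8 > 4.
So s2 strictly dominates s1 for the kicker; s1 is strictly dominated.

1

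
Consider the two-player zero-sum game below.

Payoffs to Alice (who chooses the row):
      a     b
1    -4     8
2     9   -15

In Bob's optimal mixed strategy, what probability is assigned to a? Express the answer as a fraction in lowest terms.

Row minima are -4 and -15, so Alice's maximin is -4; column maxima are 9 and 8, so Bob's minimax is 8. These differ, so the equilibrium is in mixed strategies.
Let Bob play a with probability q. Alice is indifferent when −4q + 8(1−q) = 9q − 15(1−q), giving q = 23/36.

23/36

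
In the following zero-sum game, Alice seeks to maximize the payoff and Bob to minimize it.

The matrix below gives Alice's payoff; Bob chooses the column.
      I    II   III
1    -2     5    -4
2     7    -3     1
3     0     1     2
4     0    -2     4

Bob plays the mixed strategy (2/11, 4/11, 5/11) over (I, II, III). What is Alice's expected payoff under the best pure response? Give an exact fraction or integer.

1: (-2)·(2/11) + (5)·(4/11) + (-4)·(5/11) = -4/11.
2: (7)·(2/11) + (-3)·(4/11) + (1)·(5/11) = 7/11.
3: (0)·(2/11) + (1)·(4/11) + (2)·(5/11) = 14/11.
4: (0)·(2/11) + (-2)·(4/11) + (4)·(5/11) = 12/11.
The best pure response is 3 with expected payoff 14/11.

14/11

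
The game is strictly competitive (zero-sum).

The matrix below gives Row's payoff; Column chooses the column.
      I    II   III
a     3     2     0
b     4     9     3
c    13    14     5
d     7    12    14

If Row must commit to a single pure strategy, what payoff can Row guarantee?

The worst-case payoff for each row is a: 0, b: 3, c: 5, d: 7.
The best of these is 7.

7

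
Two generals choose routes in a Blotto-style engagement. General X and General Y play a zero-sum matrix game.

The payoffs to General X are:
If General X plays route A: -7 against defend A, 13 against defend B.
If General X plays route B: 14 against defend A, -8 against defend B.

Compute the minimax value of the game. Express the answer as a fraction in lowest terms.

Row minima are -7 and -8, so General X's maximin is -7; column maxima are 14 and 13, so General Y's minimax is 13. These differ, so the equilibrium is in mixed strategies.
Let General X play route A with probability p. General Y is indifferent when −7p + 14(1−p) = 13p − 8(1−p), giving p = 11/21.
Let General Y play defend A with probability q. General X is indifferent when −7q + 13(1−q) = 14q − 8(1−q), giving q = 1/2.
The value is -7·(1/2) + (13)·(1/2) = 3.

3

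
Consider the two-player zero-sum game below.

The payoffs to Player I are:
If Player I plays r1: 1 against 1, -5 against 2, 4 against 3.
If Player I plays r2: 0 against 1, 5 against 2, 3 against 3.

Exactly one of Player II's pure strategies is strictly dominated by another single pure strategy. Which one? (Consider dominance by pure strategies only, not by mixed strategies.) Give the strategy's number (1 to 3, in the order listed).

Player II prefers columns that give Player I less. Compare 3 with 1: 1 < 4, 0 < 3.
So 1 strictly dominates 3 for Player II; 3 is strictly dominated.

3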